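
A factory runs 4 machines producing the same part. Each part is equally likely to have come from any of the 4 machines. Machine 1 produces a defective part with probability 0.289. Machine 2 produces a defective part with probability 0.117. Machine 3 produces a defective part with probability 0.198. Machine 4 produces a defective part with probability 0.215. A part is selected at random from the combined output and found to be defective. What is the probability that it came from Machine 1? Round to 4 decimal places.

Posterior probability ≈ 0.3529

Tabulate prior·likelihood by source: [1] prior 0.25, lik 0.289, product 0.07225; [2] prior 0.25, lik 0.117, product 0.02925; [3] prior 0.25, lik 0.198, product 0.04950; [4] prior 0.25, lik 0.215, product 0.05375.
Normalizing constant = 0.20475; the posterior for Machine 1 is its product over the sum, 0.07225/0.20475 = 0.3529.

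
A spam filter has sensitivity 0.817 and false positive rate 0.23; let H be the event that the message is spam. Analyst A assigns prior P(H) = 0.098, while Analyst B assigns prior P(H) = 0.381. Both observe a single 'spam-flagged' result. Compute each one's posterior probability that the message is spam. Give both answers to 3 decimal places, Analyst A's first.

P('+'|H) = 0.817, P('+'|¬H) = 0.23.
Analyst A: numerator 0.817·0.098 = 0.080066; evidence = 0.080066+0.23·0.902 = 0.28753; posterior = 0.278.
Analyst B: numerator 0.817·0.381 = 0.31128; evidence = 0.31128+0.23·0.619 = 0.45365; posterior = 0.686.

Analyst A: 0.278; Analyst B: 0.686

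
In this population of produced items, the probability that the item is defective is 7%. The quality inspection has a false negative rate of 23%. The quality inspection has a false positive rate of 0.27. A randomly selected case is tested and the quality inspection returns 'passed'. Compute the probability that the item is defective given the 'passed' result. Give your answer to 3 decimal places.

Let H be the event that the item is defective. P(H) = 0.07, so P(¬H) = 0.93. With E the 'passed' result, P(E|H) = 0.23 and P(E|¬H) = 0.73.
P(E) = 0.23·0.07 + 0.73·0.93 = 0.016100 + 0.67890 = 0.69500.
By Bayes' theorem, P(H|E) = 0.016100 / 0.69500 = 0.023.

P(H | E) ≈ 0.023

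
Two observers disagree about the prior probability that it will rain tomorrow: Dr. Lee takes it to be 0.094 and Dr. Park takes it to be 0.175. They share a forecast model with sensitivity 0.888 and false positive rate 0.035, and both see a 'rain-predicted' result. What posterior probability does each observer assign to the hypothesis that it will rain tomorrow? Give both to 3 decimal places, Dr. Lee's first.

Dr. Lee: 0.725; Dr. Park: 0.843

P('+'|H) = 0.888, P('+'|¬H) = 0.035.
Dr. Lee: numerator 0.888·0.094 = 0.083472; evidence = 0.083472+0.035·0.906 = 0.11518; posterior = 0.725.
Dr. Park: numerator 0.888·0.175 = 0.15540; evidence = 0.15540+0.035·0.825 = 0.18427; posterior = 0.843.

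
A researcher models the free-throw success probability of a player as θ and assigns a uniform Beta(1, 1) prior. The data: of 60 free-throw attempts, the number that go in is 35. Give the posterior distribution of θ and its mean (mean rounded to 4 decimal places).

Posterior: Beta(36, 26); mean ≈ 0.5806

Observing 35 successes and 25 failures updates Beta(1, 1) by adding the success and failure counts to the two shape parameters: α = 1+35 = 36, β = 1+25 = 26.
Posterior mean = α/(α+β) = 36/62 = 0.5806.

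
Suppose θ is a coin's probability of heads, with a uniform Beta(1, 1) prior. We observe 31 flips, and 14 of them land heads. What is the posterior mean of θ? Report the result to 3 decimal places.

Observing 14 successes and 17 failures updates Beta(1, 1) by adding the success and failure counts to the two shape parameters: α = 1+14 = 15, β = 1+17 = 18.
Posterior mean = α/(α+β) = 15/33 = 0.455.

Posterior mean ≈ 0.455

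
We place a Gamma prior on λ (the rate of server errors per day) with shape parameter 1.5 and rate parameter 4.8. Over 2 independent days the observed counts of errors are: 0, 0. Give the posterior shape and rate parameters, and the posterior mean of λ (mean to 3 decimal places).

Posterior: Gamma(shape=1.5, rate=6.8); mean ≈ 0.221

The Poisson likelihood adds the total count to the shape and the number of exposure periods to the rate. Here ∑xᵢ = 0 and n = 2, so shape 1.5→1.5 and rate 4.8→6.8.
E[λ | data] = 1.5/6.8 = 0.221.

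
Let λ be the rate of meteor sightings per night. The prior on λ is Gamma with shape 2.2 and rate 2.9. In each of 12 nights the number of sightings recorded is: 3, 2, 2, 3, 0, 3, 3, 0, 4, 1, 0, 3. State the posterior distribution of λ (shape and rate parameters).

Posterior: Gamma(shape=26.2, rate=14.9)

Total count ∑xᵢ = 24 over n = 12 nights.
Gamma is conjugate to the Poisson likelihood: posterior is Gamma(shape = 2.2+24 = 26.2, rate = 2.9+12 = 14.9).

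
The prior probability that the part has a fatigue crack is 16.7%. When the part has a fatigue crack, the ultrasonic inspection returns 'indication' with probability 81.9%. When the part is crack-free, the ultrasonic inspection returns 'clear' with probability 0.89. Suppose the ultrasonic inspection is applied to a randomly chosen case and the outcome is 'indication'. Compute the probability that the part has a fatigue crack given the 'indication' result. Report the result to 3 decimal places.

Write H for 'the part has a fatigue crack'. Prior odds H:¬H = 0.167/0.833 = 0.20048. For the 'indication' outcome, the likelihood ratio is 0.819/0.11 = 7.4455.
Posterior odds = 0.20048 × 7.4455 = 1.4927, so P(H|E) = 1.4927/(1+1.4927) = 0.599.

P(H | E) ≈ 0.599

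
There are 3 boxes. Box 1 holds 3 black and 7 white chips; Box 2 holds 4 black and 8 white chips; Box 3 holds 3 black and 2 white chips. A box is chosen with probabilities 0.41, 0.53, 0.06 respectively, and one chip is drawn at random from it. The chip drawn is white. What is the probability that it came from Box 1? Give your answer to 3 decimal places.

Posterior probability ≈ 0.432

Tabulate prior·likelihood by source: [1] prior 0.41, lik 0.7, product 0.2870; [2] prior 0.53, lik 0.6667, product 0.3533; [3] prior 0.06, lik 0.4, product 0.02400.
Normalizing constant = 0.66433; the posterior for Box 1 is its product over the sum, 0.2870/0.66433 = 0.432.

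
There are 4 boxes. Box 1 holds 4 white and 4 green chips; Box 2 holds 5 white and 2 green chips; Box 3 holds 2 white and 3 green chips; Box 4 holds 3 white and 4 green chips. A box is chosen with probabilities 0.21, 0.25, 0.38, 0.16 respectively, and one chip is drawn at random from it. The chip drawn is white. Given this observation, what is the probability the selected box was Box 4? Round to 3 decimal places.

Tabulate prior·likelihood by source: [1] prior 0.21, lik 0.5, product 0.1050; [2] prior 0.25, lik 0.7143, product 0.1786; [3] prior 0.38, lik 0.4, product 0.1520; [4] prior 0.16, lik 0.4286, product 0.06857.
Normalizing constant = 0.50414; the posterior for Box 4 is its product over the sum, 0.06857/0.50414 = 0.136.

Posterior probability ≈ 0.136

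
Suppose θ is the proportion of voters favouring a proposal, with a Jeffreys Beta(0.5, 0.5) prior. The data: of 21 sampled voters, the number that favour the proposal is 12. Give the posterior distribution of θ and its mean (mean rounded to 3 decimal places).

Posterior: Beta(12.5, 9.5); mean ≈ 0.568

The binomial likelihood is conjugate to the Beta prior: with 12 successes and 9 failures, the posterior is Beta(0.5+12, 0.5+9) = Beta(12.5, 9.5).
E[θ | data] = 12.5/(12.5+9.5) = 0.568.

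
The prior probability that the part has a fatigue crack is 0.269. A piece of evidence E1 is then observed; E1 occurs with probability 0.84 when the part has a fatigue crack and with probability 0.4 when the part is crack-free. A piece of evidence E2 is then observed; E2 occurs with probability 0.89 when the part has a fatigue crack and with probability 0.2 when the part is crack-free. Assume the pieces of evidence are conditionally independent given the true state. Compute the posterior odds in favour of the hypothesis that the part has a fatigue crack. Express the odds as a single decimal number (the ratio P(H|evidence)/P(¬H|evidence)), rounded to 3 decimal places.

Prior odds = 0.269/(1−0.269) = 0.36799.
Likelihood ratio for E1 = 0.84/0.4 = 2.1000.
Likelihood ratio for E2 = 0.89/0.2 = 4.4500.
Posterior odds = prior odds × LR₁ × LR₂ = 3.4389.

Posterior odds ≈ 3.439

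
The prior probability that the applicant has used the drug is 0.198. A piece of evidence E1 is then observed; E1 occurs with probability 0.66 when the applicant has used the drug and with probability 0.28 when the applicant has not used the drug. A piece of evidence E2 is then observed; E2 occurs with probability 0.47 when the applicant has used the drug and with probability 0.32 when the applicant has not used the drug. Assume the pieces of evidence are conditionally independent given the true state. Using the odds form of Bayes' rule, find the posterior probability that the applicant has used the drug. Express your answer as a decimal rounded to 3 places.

Prior odds = 0.198/(1−0.198) = 0.24688.
Likelihood ratio for E1 = 0.66/0.28 = 2.3571.
Likelihood ratio for E2 = 0.47/0.32 = 1.4687.
Posterior odds = prior odds × LR₁ × LR₂ = 0.85472.
Posterior probability = odds/(1+odds) = 0.85472/1.8547 = 0.461.

Posterior probability ≈ 0.461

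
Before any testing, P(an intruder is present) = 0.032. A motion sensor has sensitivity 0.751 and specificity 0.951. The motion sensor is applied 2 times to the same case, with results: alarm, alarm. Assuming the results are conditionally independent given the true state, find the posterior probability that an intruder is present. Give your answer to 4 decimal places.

Posterior P(H) ≈ 0.8859

With H the event that an intruder is present, the joint likelihood of the observed sequence is P(data|H) = 0.751·0.751 = 0.56400 and P(data|¬H) = 0.049·0.049 = 0.0024010.
Bayes: P(H|data) = 0.032·0.56400 / (0.032·0.56400 + 0.968·0.0024010) = 0.018048/0.020372 = 0.8859.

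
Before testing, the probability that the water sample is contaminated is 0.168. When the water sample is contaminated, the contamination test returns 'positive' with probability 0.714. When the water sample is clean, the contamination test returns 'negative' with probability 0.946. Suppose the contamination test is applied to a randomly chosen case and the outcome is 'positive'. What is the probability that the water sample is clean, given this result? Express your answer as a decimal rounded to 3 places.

P(¬H | E) ≈ 0.272

Write H for 'the water sample is contaminated'. Prior odds H:¬H = 0.168/0.832 = 0.20192. For the 'positive' outcome, the likelihood ratio is 0.714/0.054 = 13.222.
Posterior odds = 0.20192 × 13.222 = 2.6699, so P(H|E) = 2.6699/(1+2.6699) = 0.728. Then P(¬H|E) = 1 − 0.728 = 0.272.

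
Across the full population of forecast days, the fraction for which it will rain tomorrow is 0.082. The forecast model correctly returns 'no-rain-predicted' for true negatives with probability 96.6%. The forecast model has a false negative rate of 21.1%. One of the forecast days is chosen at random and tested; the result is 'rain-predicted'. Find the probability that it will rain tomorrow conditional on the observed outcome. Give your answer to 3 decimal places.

P(H | E) ≈ 0.675

Write H for 'it will rain tomorrow'. Prior odds H:¬H = 0.082/0.918 = 0.089325. For the 'rain-predicted' outcome, the likelihood ratio is 0.789/0.034 = 23.206.
Posterior odds = 0.089325 × 23.206 = 2.0729, so P(H|E) = 2.0729/(1+2.0729) = 0.675.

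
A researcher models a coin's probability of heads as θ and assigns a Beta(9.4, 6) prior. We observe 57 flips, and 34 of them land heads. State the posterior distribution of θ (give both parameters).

Posterior: Beta(43.4, 29)

The binomial likelihood is conjugate to the Beta prior: with 34 successes and 23 failures, the posterior is Beta(9.4+34, 6+23) = Beta(43.4, 29).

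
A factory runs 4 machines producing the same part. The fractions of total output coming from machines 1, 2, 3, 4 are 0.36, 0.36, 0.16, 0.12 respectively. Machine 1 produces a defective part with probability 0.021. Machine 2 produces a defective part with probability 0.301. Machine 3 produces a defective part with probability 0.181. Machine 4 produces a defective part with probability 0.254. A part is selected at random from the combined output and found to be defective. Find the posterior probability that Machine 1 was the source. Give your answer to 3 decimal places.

P(defective|M1) = 0.021; P(defective|M2) = 0.301; P(defective|M3) = 0.181; P(defective|M4) = 0.254.
Prior × likelihood for each source: 0.36·0.021=0.007560, 0.36·0.301=0.1084, 0.16·0.181=0.02896, 0.12·0.254=0.03048. Summing gives P(defective) = 0.17536.
P(Machine 1 | defective) = 0.007560 / 0.17536 = 0.043.

Posterior probability ≈ 0.043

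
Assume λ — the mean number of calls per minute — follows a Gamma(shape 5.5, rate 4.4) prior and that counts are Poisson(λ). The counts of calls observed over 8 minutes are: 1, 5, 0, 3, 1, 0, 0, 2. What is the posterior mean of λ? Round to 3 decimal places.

Posterior mean ≈ 1.411

Total count ∑xᵢ = 12 over n = 8 minutes.
Gamma is conjugate to the Poisson likelihood: posterior is Gamma(shape = 5.5+12 = 17.5, rate = 4.4+8 = 12.4).
E[λ | data] = 17.5/12.4 = 1.411.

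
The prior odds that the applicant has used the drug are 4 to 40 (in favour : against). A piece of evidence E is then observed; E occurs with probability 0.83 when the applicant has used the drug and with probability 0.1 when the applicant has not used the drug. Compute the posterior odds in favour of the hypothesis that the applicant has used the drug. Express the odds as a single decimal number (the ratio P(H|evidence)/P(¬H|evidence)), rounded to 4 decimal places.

Prior odds = 4/40 = 0.10000.
Likelihood ratio for E = 0.83/0.1 = 8.3000.
Posterior odds = prior odds × LR = 0.83000.

Posterior odds ≈ 0.8300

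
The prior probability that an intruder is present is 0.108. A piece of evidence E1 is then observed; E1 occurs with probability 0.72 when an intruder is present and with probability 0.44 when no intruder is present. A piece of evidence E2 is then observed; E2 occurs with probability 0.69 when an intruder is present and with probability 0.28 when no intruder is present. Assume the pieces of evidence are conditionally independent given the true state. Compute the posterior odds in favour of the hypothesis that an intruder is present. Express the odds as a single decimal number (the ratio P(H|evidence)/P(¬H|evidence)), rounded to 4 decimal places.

Prior odds = 0.108/(1−0.108) = 0.12108. In log-odds, ln(0.12108) = -2.1113.
Add log likelihood ratios: ln(1.6364) + ln(2.4643) = 1.3944.
Posterior log-odds = -0.71696, so posterior odds = exp(-0.71696) = 0.48824.

Posterior odds ≈ 0.4882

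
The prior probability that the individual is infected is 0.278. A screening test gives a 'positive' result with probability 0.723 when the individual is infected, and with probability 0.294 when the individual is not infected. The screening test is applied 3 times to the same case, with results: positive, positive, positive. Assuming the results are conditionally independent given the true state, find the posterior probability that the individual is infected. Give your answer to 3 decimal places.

Posterior P(H) ≈ 0.851

Let H be the event that the individual is infected; start with P(H) = 0.278. P('positive'|H) = 0.723, P('positive'|¬H) = 0.294.
Update on result 1 ('positive'): P(H) ← 0.723·0.2780 / (0.723·0.2780 + 0.294·0.7220) = 0.20099/0.41326 = 0.4864.
Update on result 2 ('positive'): P(H) ← 0.723·0.4864 / (0.723·0.4864 + 0.294·0.5136) = 0.35164/0.50265 = 0.6996.
Update on result 3 ('positive'): P(H) ← 0.723·0.6996 / (0.723·0.6996 + 0.294·0.3004) = 0.50579/0.59412 = 0.8513.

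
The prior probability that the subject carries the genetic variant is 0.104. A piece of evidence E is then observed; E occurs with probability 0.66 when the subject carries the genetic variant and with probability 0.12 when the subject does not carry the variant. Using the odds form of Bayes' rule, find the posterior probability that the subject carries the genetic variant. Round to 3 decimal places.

Prior odds = 0.104/(1−0.104) = 0.11607. In log-odds, ln(0.11607) = -2.1535.
Add log likelihood ratio: ln(5.5000) = 1.7047.
Posterior log-odds = -0.44880, so posterior odds = exp(-0.44880) = 0.63839. Converting, P(H|E) = 0.63839/1.6384 = 0.390.

Posterior probability ≈ 0.390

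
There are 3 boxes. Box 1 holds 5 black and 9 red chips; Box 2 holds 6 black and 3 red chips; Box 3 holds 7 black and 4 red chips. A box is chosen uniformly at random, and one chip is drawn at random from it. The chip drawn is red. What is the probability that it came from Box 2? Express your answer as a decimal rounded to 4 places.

Posterior probability ≈ 0.2488

P(red|Box 1) = 0.6429; P(red|Box 2) = 0.3333; P(red|Box 3) = 0.3636.
Prior × likelihood for each source: 0.333333·0.6429=0.2143, 0.333333·0.3333=0.1111, 0.333333·0.3636=0.1212. Summing gives P(red) = 0.44661.
P(Box 2 | red) = 0.1111 / 0.44661 = 0.2488.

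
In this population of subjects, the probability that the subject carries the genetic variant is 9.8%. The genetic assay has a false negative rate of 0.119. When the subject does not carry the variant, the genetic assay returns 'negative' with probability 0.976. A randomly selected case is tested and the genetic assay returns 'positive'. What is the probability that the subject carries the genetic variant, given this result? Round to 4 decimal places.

Write H for 'the subject carries the genetic variant'. Prior odds H:¬H = 0.098/0.902 = 0.10865. For the 'positive' outcome, the likelihood ratio is 0.881/0.024 = 36.708.
Posterior odds = 0.10865 × 36.708 = 3.9883, so P(H|E) = 3.9883/(1+3.9883) = 0.7995.

P(H | E) ≈ 0.7995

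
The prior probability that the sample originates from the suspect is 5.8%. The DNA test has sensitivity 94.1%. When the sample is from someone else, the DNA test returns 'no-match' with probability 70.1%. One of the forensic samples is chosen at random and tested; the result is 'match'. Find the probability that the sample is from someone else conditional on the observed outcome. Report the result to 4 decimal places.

P(¬H | E) ≈ 0.8377

Let H be the event that the sample originates from the suspect. P(H) = 0.058, so P(¬H) = 0.942. With E the 'match' result, P(E|H) = 0.941 and P(E|¬H) = 0.299.
P(E) = 0.941·0.058 + 0.299·0.942 = 0.054578 + 0.28166 = 0.33624.
By Bayes' theorem, P(H|E) = 0.054578 / 0.33624 = 0.1623. Hence P(¬H|E) = 1 − 0.1623 = 0.8377.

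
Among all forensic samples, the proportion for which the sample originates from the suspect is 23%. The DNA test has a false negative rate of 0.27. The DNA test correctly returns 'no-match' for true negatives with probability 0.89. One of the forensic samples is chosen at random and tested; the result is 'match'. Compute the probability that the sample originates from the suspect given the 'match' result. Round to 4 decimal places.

Let H be the event that the sample originates from the suspect. P(H) = 0.23, so P(¬H) = 0.77. With E the 'match' result, P(E|H) = 0.73 and P(E|¬H) = 0.11.
P(E) = 0.73·0.23 + 0.11·0.77 = 0.16790 + 0.084700 = 0.25260.
By Bayes' theorem, P(H|E) = 0.16790 / 0.25260 = 0.6647.

P(H | E) ≈ 0.6647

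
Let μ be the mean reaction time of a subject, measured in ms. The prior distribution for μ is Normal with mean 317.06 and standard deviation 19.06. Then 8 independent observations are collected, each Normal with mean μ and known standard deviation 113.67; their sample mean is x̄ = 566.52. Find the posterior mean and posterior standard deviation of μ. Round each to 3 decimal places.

With known σ, the Normal prior is conjugate. Weight on the data is w = (n/σ²)/(n/σ² + 1/τ₀²) = 0.00061915/(0.00061915+0.00275267) = 0.18363.
Posterior mean = w·x̄ + (1−w)·μ₀ = 0.18363·566.52 + 0.81637·317.06 = 362.867. Posterior variance = 1/(0.00061915+0.00275267) = 296.575, so SD = 17.221.

Posterior mean ≈ 362.867; posterior SD ≈ 17.221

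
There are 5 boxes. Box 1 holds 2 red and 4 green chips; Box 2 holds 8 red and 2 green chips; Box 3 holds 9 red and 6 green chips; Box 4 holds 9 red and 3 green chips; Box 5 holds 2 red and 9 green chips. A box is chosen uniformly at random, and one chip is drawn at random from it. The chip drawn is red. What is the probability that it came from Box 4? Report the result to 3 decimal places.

P(red|Box 1) = 0.3333; P(red|Box 2) = 0.8; P(red|Box 3) = 0.6; P(red|Box 4) = 0.75; P(red|Box 5) = 0.1818.
Prior × likelihood for each source: 0.2·0.3333=0.06667, 0.2·0.8=0.1600, 0.2·0.6=0.1200, 0.2·0.75=0.1500, 0.2·0.1818=0.03636. Summing gives P(red) = 0.53303.
P(Box 4 | red) = 0.1500 / 0.53303 = 0.281.

Posterior probability ≈ 0.281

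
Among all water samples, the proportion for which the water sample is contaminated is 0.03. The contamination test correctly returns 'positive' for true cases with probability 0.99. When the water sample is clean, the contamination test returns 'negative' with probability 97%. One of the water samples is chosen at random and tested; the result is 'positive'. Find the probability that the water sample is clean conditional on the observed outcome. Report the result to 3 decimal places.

Write H for 'the water sample is contaminated'. Prior odds H:¬H = 0.03/0.97 = 0.030928. For the 'positive' outcome, the likelihood ratio is 0.99/0.03 = 33.000.
Posterior odds = 0.030928 × 33.000 = 1.0206, so P(H|E) = 1.0206/(1+1.0206) = 0.505. Then P(¬H|E) = 1 − 0.505 = 0.495.

P(¬H | E) ≈ 0.495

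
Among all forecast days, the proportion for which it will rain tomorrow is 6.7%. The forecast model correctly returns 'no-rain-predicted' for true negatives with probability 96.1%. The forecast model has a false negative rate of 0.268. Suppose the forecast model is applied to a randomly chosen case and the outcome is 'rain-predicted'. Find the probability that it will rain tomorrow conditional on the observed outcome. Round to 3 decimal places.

P(H | E) ≈ 0.574

Let H be the event that it will rain tomorrow. P(H) = 0.067, so P(¬H) = 0.933. With E the 'rain-predicted' result, P(E|H) = 0.732 and P(E|¬H) = 0.039.
P(E) = 0.732·0.067 + 0.039·0.933 = 0.049044 + 0.036387 = 0.085431.
By Bayes' theorem, P(H|E) = 0.049044 / 0.085431 = 0.574.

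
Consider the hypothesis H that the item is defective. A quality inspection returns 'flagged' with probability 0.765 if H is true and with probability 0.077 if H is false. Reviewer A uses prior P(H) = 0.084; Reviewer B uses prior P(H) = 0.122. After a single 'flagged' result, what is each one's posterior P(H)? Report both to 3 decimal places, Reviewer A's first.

The likelihood ratio for a 'flagged' result is 0.765/0.077 = 9.9351.
Reviewer A: prior odds 0.084/0.916 = 0.091703; posterior odds 0.91108; posterior probability 0.477.
Reviewer B: prior odds 0.122/0.878 = 0.13895; posterior odds 1.3805; posterior probability 0.580.

Reviewer A: 0.477; Reviewer B: 0.580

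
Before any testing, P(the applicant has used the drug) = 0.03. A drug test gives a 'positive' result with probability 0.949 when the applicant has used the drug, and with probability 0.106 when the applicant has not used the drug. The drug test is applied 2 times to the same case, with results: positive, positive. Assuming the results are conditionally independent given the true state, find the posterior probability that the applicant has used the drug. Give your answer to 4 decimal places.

Let H be the event that the applicant has used the drug; start with P(H) = 0.03. P('positive'|H) = 0.949, P('positive'|¬H) = 0.106.
Update on result 1 ('positive'): P(H) ← 0.949·0.0300 / (0.949·0.0300 + 0.106·0.9700) = 0.028470/0.13129 = 0.2168.
Update on result 2 ('positive'): P(H) ← 0.949·0.2168 / (0.949·0.2168 + 0.106·0.7832) = 0.20579/0.28880 = 0.7126.

Posterior P(H) ≈ 0.7126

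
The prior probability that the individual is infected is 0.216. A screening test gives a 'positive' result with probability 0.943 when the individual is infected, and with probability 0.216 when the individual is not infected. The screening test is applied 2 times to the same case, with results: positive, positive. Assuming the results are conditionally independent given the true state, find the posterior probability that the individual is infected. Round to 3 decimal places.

Posterior P(H) ≈ 0.840

Let H be the event that the individual is infected; start with P(H) = 0.216. P('positive'|H) = 0.943, P('positive'|¬H) = 0.216.
Update on result 1 ('positive'): P(H) ← 0.943·0.2160 / (0.943·0.2160 + 0.216·0.7840) = 0.20369/0.37303 = 0.5460.
Update on result 2 ('positive'): P(H) ← 0.943·0.5460 / (0.943·0.5460 + 0.216·0.4540) = 0.51491/0.61297 = 0.8400.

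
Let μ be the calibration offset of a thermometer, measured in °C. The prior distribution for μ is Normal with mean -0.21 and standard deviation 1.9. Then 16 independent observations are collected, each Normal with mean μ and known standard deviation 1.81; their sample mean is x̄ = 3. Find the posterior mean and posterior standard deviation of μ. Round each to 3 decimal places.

With known σ, the Normal prior is conjugate. Weight on the data is w = (n/σ²)/(n/σ² + 1/τ₀²) = 4.88386/(4.88386+0.277008) = 0.94633.
Posterior mean = w·x̄ + (1−w)·μ₀ = 0.94633·3 + 0.053675·-0.21 = 2.828. Posterior variance = 1/(4.88386+0.277008) = 0.193766, so SD = 0.440.

Posterior mean ≈ 2.828; posterior SD ≈ 0.440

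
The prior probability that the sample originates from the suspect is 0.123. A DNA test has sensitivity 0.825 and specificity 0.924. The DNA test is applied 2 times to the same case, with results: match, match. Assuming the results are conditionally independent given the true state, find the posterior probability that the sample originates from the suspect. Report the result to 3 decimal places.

Posterior P(H) ≈ 0.943

With H the event that the sample originates from the suspect, the joint likelihood of the observed sequence is P(data|H) = 0.825·0.825 = 0.68062 and P(data|¬H) = 0.076·0.076 = 0.0057760.
Bayes: P(H|data) = 0.123·0.68062 / (0.123·0.68062 + 0.877·0.0057760) = 0.083717/0.088782 = 0.9429.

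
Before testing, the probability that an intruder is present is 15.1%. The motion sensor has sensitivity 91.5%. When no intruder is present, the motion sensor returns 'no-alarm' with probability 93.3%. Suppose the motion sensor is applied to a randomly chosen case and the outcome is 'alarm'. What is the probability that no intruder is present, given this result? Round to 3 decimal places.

P(¬H | E) ≈ 0.292

Let H be the event that an intruder is present. P(H) = 0.151, so P(¬H) = 0.849. With E the 'alarm' result, P(E|H) = 0.915 and P(E|¬H) = 0.067.
P(E) = 0.915·0.151 + 0.067·0.849 = 0.13817 + 0.056883 = 0.19505.
By Bayes' theorem, P(H|E) = 0.13817 / 0.19505 = 0.708. Hence P(¬H|E) = 1 − 0.708 = 0.292.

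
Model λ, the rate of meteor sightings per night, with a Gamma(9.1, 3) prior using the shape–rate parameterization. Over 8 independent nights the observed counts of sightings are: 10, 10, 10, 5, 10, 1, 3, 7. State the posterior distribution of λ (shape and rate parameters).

Total count ∑xᵢ = 56 over n = 8 nights.
Gamma is conjugate to the Poisson likelihood: posterior is Gamma(shape = 9.1+56 = 65.1, rate = 3+8 = 11).

Posterior: Gamma(shape=65.1, rate=11)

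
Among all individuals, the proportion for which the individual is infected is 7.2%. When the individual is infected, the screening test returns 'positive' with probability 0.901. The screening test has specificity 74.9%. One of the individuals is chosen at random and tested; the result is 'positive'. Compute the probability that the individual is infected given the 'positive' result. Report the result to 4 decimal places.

P(H | E) ≈ 0.2178

Let H be the event that the individual is infected. P(H) = 0.072, so P(¬H) = 0.928. With E the 'positive' result, P(E|H) = 0.901 and P(E|¬H) = 0.251.
P(E) = 0.901·0.072 + 0.251·0.928 = 0.064872 + 0.23293 = 0.29780.
By Bayes' theorem, P(H|E) = 0.064872 / 0.29780 = 0.2178.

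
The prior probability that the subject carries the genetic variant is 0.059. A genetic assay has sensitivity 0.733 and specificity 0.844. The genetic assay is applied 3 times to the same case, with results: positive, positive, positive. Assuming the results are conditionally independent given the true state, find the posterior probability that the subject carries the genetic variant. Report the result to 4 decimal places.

Posterior P(H) ≈ 0.8667

Let H be the event that the subject carries the genetic variant; start with P(H) = 0.059. P('positive'|H) = 0.733, P('positive'|¬H) = 0.156.
Update on result 1 ('positive'): P(H) ← 0.733·0.0590 / (0.733·0.0590 + 0.156·0.9410) = 0.043247/0.19004 = 0.2276.
Update on result 2 ('positive'): P(H) ← 0.733·0.2276 / (0.733·0.2276 + 0.156·0.7724) = 0.16680/0.28730 = 0.5806.
Update on result 3 ('positive'): P(H) ← 0.733·0.5806 / (0.733·0.5806 + 0.156·0.4194) = 0.42557/0.49100 = 0.8667.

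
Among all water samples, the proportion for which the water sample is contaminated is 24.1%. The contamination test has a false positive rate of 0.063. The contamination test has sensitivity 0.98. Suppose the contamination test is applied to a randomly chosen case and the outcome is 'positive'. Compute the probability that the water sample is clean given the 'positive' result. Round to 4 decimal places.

Let H be the event that the water sample is contaminated. P(H) = 0.241, so P(¬H) = 0.759. With E the 'positive' result, P(E|H) = 0.98 and P(E|¬H) = 0.063.
P(E) = 0.98·0.241 + 0.063·0.759 = 0.23618 + 0.047817 = 0.28400.
By Bayes' theorem, P(H|E) = 0.23618 / 0.28400 = 0.8316. Hence P(¬H|E) = 1 − 0.8316 = 0.1684.

P(¬H | E) ≈ 0.1684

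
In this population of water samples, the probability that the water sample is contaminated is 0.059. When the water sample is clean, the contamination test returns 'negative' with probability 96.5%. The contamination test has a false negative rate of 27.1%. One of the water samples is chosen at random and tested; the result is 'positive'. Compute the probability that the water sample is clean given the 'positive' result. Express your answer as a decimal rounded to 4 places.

P(¬H | E) ≈ 0.4337

Write H for 'the water sample is contaminated'. Prior odds H:¬H = 0.059/0.941 = 0.062699. For the 'positive' outcome, the likelihood ratio is 0.729/0.035 = 20.829.
Posterior odds = 0.062699 × 20.829 = 1.3059, so P(H|E) = 1.3059/(1+1.3059) = 0.5663. Then P(¬H|E) = 1 − 0.5663 = 0.4337.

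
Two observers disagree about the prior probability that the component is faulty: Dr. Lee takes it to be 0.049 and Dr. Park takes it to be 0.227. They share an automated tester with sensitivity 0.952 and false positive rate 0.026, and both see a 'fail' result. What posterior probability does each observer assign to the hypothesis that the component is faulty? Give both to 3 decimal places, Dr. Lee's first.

Dr. Lee: 0.654; Dr. Park: 0.915

The likelihood ratio for a 'fail' result is 0.952/0.026 = 36.615.
Dr. Lee: prior odds 0.049/0.951 = 0.051525; posterior odds 1.8866; posterior probability 0.654.
Dr. Park: prior odds 0.227/0.773 = 0.29366; posterior odds 10.753; posterior probability 0.915.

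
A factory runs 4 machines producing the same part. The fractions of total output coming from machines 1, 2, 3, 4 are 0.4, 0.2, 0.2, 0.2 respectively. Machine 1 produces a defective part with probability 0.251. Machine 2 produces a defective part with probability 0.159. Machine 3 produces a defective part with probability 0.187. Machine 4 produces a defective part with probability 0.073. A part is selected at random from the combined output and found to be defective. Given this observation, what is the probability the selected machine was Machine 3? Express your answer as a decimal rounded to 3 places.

Posterior probability ≈ 0.203

P(defective|M1) = 0.251; P(defective|M2) = 0.159; P(defective|M3) = 0.187; P(defective|M4) = 0.073.
Prior × likelihood for each source: 0.4·0.251=0.1004, 0.2·0.159=0.03180, 0.2·0.187=0.03740, 0.2·0.073=0.01460. Summing gives P(defective) = 0.18420.
P(Machine 3 | defective) = 0.03740 / 0.18420 = 0.203.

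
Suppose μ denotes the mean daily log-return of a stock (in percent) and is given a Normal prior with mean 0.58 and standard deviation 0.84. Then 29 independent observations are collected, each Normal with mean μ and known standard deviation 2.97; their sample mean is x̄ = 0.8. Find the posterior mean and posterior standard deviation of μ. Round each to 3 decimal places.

Posterior mean ≈ 0.734; posterior SD ≈ 0.461

With known σ, the Normal prior is conjugate. Weight on the data is w = (n/σ²)/(n/σ² + 1/τ₀²) = 3.28765/(3.28765+1.41723) = 0.69877.
Posterior mean = w·x̄ + (1−w)·μ₀ = 0.69877·0.8 + 0.30123·0.58 = 0.734. Posterior variance = 1/(3.28765+1.41723) = 0.212545, so SD = 0.461.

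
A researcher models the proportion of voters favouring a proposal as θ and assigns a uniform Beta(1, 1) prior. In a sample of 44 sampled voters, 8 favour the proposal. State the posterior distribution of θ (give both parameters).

Posterior: Beta(9, 37)

Observing 8 successes and 36 failures updates Beta(1, 1) by adding the success and failure counts to the two shape parameters: α = 1+8 = 9, β = 1+36 = 37.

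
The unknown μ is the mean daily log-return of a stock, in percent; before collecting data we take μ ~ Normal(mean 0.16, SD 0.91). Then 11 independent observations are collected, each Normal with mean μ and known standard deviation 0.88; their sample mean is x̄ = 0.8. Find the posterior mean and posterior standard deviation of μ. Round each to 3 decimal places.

Prior precision 1/τ₀² = 1/0.91² = 1.20758; data precision n/σ² = 11/0.88² = 14.2045.
Posterior precision = 1.20758 + 14.2045 = 15.4121, giving posterior SD = 1/√15.4121 = 0.255.
Posterior mean = (1.20758·0.16 + 14.2045·0.8) / 15.4121 = 0.750.

Posterior mean ≈ 0.750; posterior SD ≈ 0.255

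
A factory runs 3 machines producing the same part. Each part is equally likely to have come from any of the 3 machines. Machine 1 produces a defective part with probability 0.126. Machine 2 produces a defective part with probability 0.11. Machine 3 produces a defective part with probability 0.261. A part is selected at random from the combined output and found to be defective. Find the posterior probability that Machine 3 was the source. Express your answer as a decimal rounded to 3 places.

Posterior probability ≈ 0.525

P(defective|M1) = 0.126; P(defective|M2) = 0.11; P(defective|M3) = 0.261.
Prior × likelihood for each source: 0.333333·0.126=0.04200, 0.333333·0.11=0.03667, 0.333333·0.261=0.08700. Summing gives P(defective) = 0.16567.
P(Machine 3 | defective) = 0.08700 / 0.16567 = 0.525.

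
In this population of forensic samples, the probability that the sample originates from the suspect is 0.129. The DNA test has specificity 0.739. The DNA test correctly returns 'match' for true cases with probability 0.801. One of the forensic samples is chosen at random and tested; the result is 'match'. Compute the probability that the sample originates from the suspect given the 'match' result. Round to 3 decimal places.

Write H for 'the sample originates from the suspect'. Prior odds H:¬H = 0.129/0.871 = 0.14811. For the 'match' outcome, the likelihood ratio is 0.801/0.261 = 3.0690.
Posterior odds = 0.14811 × 3.0690 = 0.45453, so P(H|E) = 0.45453/(1+0.45453) = 0.312.

P(H | E) ≈ 0.312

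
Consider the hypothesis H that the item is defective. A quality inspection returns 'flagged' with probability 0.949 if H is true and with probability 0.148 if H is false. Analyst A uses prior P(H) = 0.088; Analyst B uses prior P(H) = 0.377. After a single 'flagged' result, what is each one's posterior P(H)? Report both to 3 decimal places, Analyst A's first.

P('+'|H) = 0.949, P('+'|¬H) = 0.148.
Analyst A: numerator 0.949·0.088 = 0.083512; evidence = 0.083512+0.148·0.912 = 0.21849; posterior = 0.382.
Analyst B: numerator 0.949·0.377 = 0.35777; evidence = 0.35777+0.148·0.623 = 0.44998; posterior = 0.795.

Analyst A: 0.382; Analyst B: 0.795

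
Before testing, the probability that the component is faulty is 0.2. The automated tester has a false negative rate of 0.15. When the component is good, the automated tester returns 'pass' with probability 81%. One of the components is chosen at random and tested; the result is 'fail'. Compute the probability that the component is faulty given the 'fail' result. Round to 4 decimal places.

Write H for 'the component is faulty'. Prior odds H:¬H = 0.2/0.8 = 0.25000. For the 'fail' outcome, the likelihood ratio is 0.85/0.19 = 4.4737.
Posterior odds = 0.25000 × 4.4737 = 1.1184, so P(H|E) = 1.1184/(1+1.1184) = 0.5280.

P(H | E) ≈ 0.5280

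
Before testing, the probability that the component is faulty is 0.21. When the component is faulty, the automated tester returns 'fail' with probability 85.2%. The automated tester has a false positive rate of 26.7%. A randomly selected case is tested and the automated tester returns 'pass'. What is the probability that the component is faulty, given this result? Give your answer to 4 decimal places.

Let H be the event that the component is faulty. P(H) = 0.21, so P(¬H) = 0.79. With E the 'pass' result, P(E|H) = 0.148 and P(E|¬H) = 0.733.
P(E) = 0.148·0.21 + 0.733·0.79 = 0.031080 + 0.57907 = 0.61015.
By Bayes' theorem, P(H|E) = 0.031080 / 0.61015 = 0.0509.

P(H | E) ≈ 0.0509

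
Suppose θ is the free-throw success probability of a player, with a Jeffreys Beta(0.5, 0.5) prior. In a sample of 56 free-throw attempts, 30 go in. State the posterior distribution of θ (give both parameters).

Posterior: Beta(30.5, 26.5)

The binomial likelihood is conjugate to the Beta prior: with 30 successes and 26 failures, the posterior is Beta(0.5+30, 0.5+26) = Beta(30.5, 26.5).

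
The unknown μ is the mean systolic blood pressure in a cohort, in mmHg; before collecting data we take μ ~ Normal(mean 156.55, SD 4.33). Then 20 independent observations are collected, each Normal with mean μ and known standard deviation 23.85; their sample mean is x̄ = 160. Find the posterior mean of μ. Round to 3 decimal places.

Posterior mean ≈ 157.921

With known σ, the Normal prior is conjugate. Weight on the data is w = (n/σ²)/(n/σ² + 1/τ₀²) = 0.0351604/(0.0351604+0.0533365) = 0.39731.
Posterior mean = w·x̄ + (1−w)·μ₀ = 0.39731·160 + 0.60269·156.55 = 157.921.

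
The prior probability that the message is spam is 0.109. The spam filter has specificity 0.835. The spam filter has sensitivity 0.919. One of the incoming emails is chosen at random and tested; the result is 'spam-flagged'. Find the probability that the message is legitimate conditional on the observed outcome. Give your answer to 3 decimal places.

P(¬H | E) ≈ 0.595

Write H for 'the message is spam'. Prior odds H:¬H = 0.109/0.891 = 0.12233. For the 'spam-flagged' outcome, the likelihood ratio is 0.919/0.165 = 5.5697.
Posterior odds = 0.12233 × 5.5697 = 0.68137, so P(H|E) = 0.68137/(1+0.68137) = 0.405. Then P(¬H|E) = 1 − 0.405 = 0.595.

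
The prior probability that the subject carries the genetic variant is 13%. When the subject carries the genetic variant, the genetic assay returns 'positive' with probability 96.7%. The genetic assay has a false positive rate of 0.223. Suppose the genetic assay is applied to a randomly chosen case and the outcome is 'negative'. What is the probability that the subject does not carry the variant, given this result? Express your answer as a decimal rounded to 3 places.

Write H for 'the subject carries the genetic variant'. Prior odds H:¬H = 0.13/0.87 = 0.14943. For the 'negative' outcome, the likelihood ratio is 0.033/0.777 = 0.042471.
Posterior odds = 0.14943 × 0.042471 = 0.0063462, so P(H|E) = 0.0063462/(1+0.0063462) = 0.006. Then P(¬H|E) = 1 − 0.006 = 0.994.

P(¬H | E) ≈ 0.994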